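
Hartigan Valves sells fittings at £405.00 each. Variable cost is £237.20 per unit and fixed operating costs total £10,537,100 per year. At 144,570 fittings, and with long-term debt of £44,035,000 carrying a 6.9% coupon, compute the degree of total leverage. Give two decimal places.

2.27

At 144,570 units, contribution = 144,570 × £167.80 = £24,258,846.00.
EBIT = £24,258,846.00 − £10,537,100 = £13,721,746.00. Interest = £3,038,415.00.
DOL = £24,258,846.00 ÷ £13,721,746.00 = 1.7679; DFL = £13,721,746.00 ÷ £10,683,331.00 = 1.2844.
DCL = DOL × DFL = 1.7679 × 1.2844 = 2.2707.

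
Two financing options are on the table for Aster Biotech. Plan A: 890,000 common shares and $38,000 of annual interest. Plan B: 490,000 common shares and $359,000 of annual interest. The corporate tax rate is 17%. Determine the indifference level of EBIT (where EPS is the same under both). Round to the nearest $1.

$752,225

Set EPS_A = EPS_B: (EBIT − $38,000)(1 − 0.17) ÷ 890,000 = (EBIT − $359,000)(1 − 0.17) ÷ 490,000.
Cancelling (1 − t) and cross-multiplying: 490,000·(EBIT − 38,000) = 890,000·(EBIT − 359,000).
Solving, EBIT = (359,000·890,000 − 38,000·490,000) / (890,000 − 490,000) = 300,890,000,000 / 400,000 = 752,225.00.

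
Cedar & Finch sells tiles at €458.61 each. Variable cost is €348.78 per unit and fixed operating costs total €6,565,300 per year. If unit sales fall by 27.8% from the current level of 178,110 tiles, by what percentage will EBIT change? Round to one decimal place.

-41.8%

At 178,110 units, contribution = 178,110 × €109.83 = €19,561,821.30.
Operating income = contribution − fixed costs = €19,561,821.30 − €6,565,300 = €12,996,521.30.
So DOL = total CM / EBIT = €19,561,821.30 / €12,996,521.30 = 1.5052.
%ΔEBIT = DOL × %ΔSales = 1.5052 × -27.8% = -41.8%.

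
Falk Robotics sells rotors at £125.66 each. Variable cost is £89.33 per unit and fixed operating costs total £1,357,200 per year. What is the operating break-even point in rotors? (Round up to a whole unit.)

Unit CM = price − variable cost = £125.66 − £89.33 = £36.33.
Units to break even: £1,357,200 ÷ £36.33 = 37,357.56, rounded up to 37,358.

37,358 rotors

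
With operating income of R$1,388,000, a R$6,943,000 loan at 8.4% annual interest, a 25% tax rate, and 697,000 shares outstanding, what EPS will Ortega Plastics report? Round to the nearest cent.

Interest = R$583,212.00, so EBT = R$1,388,000 − R$583,212.00 = R$804,788.00.
After tax at 25%: net income = R$804,788.00 × 0.75 = R$603,591.00.
Per share: R$603,591.00 / 697,000 shares = R$0.87.

R$0.87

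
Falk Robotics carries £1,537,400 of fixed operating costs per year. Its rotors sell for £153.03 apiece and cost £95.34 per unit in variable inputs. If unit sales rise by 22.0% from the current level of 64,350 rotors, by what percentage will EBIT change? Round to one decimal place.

+37.6%

At 64,350 units, contribution = 64,350 × £57.69 = £3,712,351.50.
Subtracting fixed costs: EBIT = £3,712,351.50 − £1,537,400 = £2,174,951.50.
DOL = contribution ÷ EBIT = £3,712,351.50 ÷ £2,174,951.50 = 1.7069.
%ΔEBIT = DOL × %ΔSales = 1.7069 × +22.0% = +37.6%.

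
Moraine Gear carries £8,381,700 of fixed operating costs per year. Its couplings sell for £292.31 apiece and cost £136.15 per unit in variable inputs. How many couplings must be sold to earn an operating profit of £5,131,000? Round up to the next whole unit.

Contribution margin per unit = £292.31 − £136.15 = £156.16.
Required volume = (fixed costs + target profit) ÷ CM = (£8,381,700 + £5,131,000) ÷ £156.16 = 86,531.12, so 86,532 couplings.

86,532 couplings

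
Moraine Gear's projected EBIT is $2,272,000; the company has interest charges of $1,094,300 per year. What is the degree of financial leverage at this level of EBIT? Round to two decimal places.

Interest = $1,094,300.00.
DFL = EBIT ÷ (EBIT − I) = $2,272,000 ÷ ($2,272,000 − $1,094,300.00) = $2,272,000 ÷ $1,177,700.00 = 1.9292.

1.93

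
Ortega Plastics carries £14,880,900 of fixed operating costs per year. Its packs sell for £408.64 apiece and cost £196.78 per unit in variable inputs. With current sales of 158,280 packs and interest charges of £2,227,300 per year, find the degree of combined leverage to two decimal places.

Total contribution margin = 158,280 × £211.86 = £33,533,200.80.
Subtracting fixed costs: EBIT = £33,533,200.80 − £14,880,900 = £18,652,300.80. Interest = £2,227,300.00.
DOL = £33,533,200.80 ÷ £18,652,300.80 = 1.7978; DFL = £18,652,300.80 ÷ £16,425,000.80 = 1.1356.
DCL = DOL × DFL = 1.7978 × 1.1356 = 2.0416.

2.04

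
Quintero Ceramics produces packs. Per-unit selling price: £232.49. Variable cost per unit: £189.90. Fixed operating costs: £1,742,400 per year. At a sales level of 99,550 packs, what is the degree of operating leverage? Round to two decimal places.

Contribution at this volume is 99,550 × £42.59 = £4,239,834.50.
Operating income = contribution − fixed costs = £4,239,834.50 − £1,742,400 = £2,497,434.50.
DOL = contribution ÷ EBIT = £4,239,834.50 ÷ £2,497,434.50 = 1.6977.

1.70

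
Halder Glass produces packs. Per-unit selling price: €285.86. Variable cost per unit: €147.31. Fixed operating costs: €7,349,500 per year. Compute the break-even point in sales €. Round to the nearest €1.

€15,163,681

Contribution margin per unit = €285.86 − €147.31 = €138.55, a CM ratio of €138.55 ÷ €285.86 = 0.4847.
Break-even sales = FC ÷ CM ratio = €7,349,500 × €285.86 / €138.55 = €15,163,681.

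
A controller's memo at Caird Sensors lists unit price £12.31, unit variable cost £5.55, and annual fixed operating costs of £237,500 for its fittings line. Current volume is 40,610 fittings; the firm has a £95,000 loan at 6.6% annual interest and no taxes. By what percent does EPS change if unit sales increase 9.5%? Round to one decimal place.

+84.8%

Contribution at this volume is 40,610 × £6.76 = £274,523.60.
EBIT = £274,523.60 − £237,500 = £37,023.60.
Interest = £6,270.00, so EBIT − I = £30,753.60.
Degree of combined leverage = contribution ÷ (EBIT − I) = £274,523.60 ÷ £30,753.60 = 8.9266.
%ΔEPS = DCL × %ΔSales = 8.9266 × +9.5% = +84.8%.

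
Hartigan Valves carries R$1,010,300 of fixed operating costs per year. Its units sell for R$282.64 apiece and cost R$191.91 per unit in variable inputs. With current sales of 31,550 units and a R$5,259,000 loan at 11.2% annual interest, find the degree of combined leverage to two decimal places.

Total contribution margin = 31,550 × R$90.73 = R$2,862,531.50.
Subtracting fixed costs: EBIT = R$2,862,531.50 − R$1,010,300 = R$1,852,231.50. Interest = R$589,008.00, so EBIT − I = R$1,263,223.50.
Degree of total leverage = total CM / (EBIT − interest) = R$2,862,531.50 / R$1,263,223.50 = 2.2661.

2.27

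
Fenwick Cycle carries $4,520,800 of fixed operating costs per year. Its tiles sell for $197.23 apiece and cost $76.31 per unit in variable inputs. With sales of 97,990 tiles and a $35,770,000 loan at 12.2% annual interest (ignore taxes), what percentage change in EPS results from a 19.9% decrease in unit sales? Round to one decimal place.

-79.5%

At 97,990 units, contribution = 97,990 × $120.92 = $11,848,950.80.
Operating income = contribution − fixed costs = $11,848,950.80 − $4,520,800 = $7,328,150.80.
Interest = $4,363,940.00, so EBIT − I = $2,964,210.80.
Degree of combined leverage = contribution ÷ (EBIT − I) = $11,848,950.80 ÷ $2,964,210.80 = 3.9973.
%ΔEPS = DCL × %ΔSales = 3.9973 × -19.9% = -79.5%.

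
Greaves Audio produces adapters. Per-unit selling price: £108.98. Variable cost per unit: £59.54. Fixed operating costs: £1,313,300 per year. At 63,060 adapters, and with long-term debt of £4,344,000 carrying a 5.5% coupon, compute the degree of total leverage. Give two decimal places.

1.99

Contribution at this volume is 63,060 × £49.44 = £3,117,686.40.
Operating income = contribution − fixed costs = £3,117,686.40 − £1,313,300 = £1,804,386.40. Interest = £238,920.00.
DOL = £3,117,686.40 ÷ £1,804,386.40 = 1.7278; DFL = £1,804,386.40 ÷ £1,565,466.40 = 1.1526.
Combined leverage = 1.7278 × 1.1526 = 1.9915.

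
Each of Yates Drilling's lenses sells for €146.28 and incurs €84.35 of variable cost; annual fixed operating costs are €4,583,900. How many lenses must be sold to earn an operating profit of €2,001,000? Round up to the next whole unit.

106,329 lenses

Each unit contributes €146.28 − €84.35 = €61.93.
Units = (FC + target) / CM = (€4,583,900 + €2,001,000) / €61.93 = 106,328.11, so 106,329 lenses.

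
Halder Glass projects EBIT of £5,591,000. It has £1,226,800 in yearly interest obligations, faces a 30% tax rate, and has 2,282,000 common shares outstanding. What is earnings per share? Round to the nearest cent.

£1.34

Pre-tax income = £5,591,000 − £1,226,800.00 = £4,364,200.00.
After tax at 30%: net income = £4,364,200.00 × 0.70 = £3,054,940.00.
Per share: £3,054,940.00 / 2,282,000 shares = £1.34.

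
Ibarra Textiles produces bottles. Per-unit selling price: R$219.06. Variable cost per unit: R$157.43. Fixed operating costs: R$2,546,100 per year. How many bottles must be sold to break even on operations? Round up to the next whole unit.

Contribution margin per unit = R$219.06 − R$157.43 = R$61.63.
Break-even Q = R$2,546,100 / R$61.63 = 41,312.67 → 41,313 bottles.

41,313 bottles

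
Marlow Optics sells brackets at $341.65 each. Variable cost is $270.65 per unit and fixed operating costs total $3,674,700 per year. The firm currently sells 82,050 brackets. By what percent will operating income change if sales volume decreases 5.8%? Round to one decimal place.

Contribution at this volume is 82,050 × $71.00 = $5,825,550.00.
Operating income = contribution − fixed costs = $5,825,550.00 − $3,674,700 = $2,150,850.00.
Degree of operating leverage = $5,825,550.00 / $2,150,850.00 = 2.7085.
%ΔEBIT = DOL × %ΔSales = 2.7085 × -5.8% = -15.7%.

-15.7%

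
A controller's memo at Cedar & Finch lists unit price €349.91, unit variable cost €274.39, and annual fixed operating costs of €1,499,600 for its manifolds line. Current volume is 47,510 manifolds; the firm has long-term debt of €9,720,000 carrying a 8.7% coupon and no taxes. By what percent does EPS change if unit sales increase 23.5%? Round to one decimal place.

Contribution at this volume is 47,510 × €75.52 = €3,587,955.20.
Operating income = contribution − fixed costs = €3,587,955.20 − €1,499,600 = €2,088,355.20.
Interest = €845,640.00, so EBIT − I = €1,242,715.20.
Degree of combined leverage = contribution ÷ (EBIT − I) = €3,587,955.20 ÷ €1,242,715.20 = 2.8872.
%ΔEPS = DCL × %ΔSales = 2.8872 × +23.5% = +67.8%.

+67.8%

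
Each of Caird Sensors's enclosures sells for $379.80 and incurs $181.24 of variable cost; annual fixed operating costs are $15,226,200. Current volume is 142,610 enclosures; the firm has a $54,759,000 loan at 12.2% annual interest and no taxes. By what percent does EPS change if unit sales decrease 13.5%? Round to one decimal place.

-59.6%

Total contribution margin = 142,610 × $198.56 = $28,316,641.60.
EBIT = $28,316,641.60 − $15,226,200 = $13,090,441.60.
After interest of $6,680,598.00, pre-tax earnings = $6,409,843.60.
DCL = total CM / (EBIT − I) = $28,316,641.60 / $6,409,843.60 = 4.4177.
%ΔEPS = DCL × %ΔSales = 4.4177 × -13.5% = -59.6%.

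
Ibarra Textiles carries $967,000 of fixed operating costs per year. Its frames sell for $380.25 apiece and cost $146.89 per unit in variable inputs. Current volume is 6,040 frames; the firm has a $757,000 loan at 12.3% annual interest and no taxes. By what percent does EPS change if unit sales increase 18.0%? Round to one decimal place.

+72.6%

At 6,040 units, contribution = 6,040 × $233.36 = $1,409,494.40.
Subtracting fixed costs: EBIT = $1,409,494.40 − $967,000 = $442,494.40.
After interest of $93,111.00, pre-tax earnings = $349,383.40.
DCL = total CM / (EBIT − I) = $1,409,494.40 / $349,383.40 = 4.0342.
EPS therefore changes by 4.0342 × (+18.0%) = +72.6%.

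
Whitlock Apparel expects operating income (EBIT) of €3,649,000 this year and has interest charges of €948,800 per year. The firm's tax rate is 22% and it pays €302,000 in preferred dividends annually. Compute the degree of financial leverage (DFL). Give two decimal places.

Annual interest charges come to €948,800.00.
Pre-tax preferred-dividend burden = €302,000 ÷ (1 − 0.22) = €387,179.49.
DFL = EBIT ÷ [EBIT − I − D_p/(1−t)] = €3,649,000 ÷ [€3,649,000 − €948,800.00 − €387,179.49] = €3,649,000 ÷ €2,313,020.51 = 1.5776.

1.58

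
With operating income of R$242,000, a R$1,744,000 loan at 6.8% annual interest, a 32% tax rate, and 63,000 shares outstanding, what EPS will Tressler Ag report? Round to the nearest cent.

Interest = R$118,592.00, so EBT = R$242,000 − R$118,592.00 = R$123,408.00.
After tax at 32%: net income = R$123,408.00 × 0.68 = R$83,917.44.
Per share: R$83,917.44 / 63,000 shares = R$1.33.

R$1.33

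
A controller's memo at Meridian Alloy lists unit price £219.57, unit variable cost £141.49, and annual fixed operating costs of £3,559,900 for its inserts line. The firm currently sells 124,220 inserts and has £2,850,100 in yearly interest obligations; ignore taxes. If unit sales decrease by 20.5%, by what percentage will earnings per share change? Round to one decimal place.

-60.5%

At 124,220 units, contribution = 124,220 × £78.08 = £9,699,097.60.
Subtracting fixed costs: EBIT = £9,699,097.60 − £3,559,900 = £6,139,197.60.
After interest of £2,850,100.00, pre-tax earnings = £3,289,097.60.
Degree of combined leverage = contribution ÷ (EBIT − I) = £9,699,097.60 ÷ £3,289,097.60 = 2.9489.
EPS therefore changes by 2.9489 × (-20.5%) = -60.5%.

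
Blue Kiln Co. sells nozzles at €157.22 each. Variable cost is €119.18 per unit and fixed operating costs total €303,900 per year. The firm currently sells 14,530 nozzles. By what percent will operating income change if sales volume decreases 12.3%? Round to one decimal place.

-27.3%

At 14,530 units, contribution = 14,530 × €38.04 = €552,721.20.
Operating income = contribution − fixed costs = €552,721.20 − €303,900 = €248,821.20.
DOL = contribution ÷ EBIT = €552,721.20 ÷ €248,821.20 = 2.2214.
Operating income changes by 2.2214 × -12.3% = -27.3%.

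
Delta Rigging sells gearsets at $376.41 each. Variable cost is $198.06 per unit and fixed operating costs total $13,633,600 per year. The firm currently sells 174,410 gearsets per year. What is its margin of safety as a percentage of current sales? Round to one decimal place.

56.2%

Contribution margin per unit = $376.41 − $198.06 = $178.35. Break-even units = $13,633,600 ÷ $178.35 = 76,442.95; break-even revenue = 76,442.95 × $376.41 = $28,773,890.53.
Actual sales revenue = 174,410 × $376.41 = $65,649,668.10.
Margin of safety = ($65,649,668.10 − $28,773,890.53) ÷ $65,649,668.10 = 56.2%.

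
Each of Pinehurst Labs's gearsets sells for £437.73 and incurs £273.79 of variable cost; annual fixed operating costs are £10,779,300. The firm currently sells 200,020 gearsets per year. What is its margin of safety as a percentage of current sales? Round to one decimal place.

Contribution margin per unit = £437.73 − £273.79 = £163.94. Break-even units = £10,779,300 ÷ £163.94 = 65,751.49; break-even revenue = 65,751.49 × £437.73 = £28,781,401.67.
Current sales = 200,020 × £437.73 = £87,554,754.60.
Margin of safety = (£87,554,754.60 − £28,781,401.67) ÷ £87,554,754.60 = 67.1%.

67.1%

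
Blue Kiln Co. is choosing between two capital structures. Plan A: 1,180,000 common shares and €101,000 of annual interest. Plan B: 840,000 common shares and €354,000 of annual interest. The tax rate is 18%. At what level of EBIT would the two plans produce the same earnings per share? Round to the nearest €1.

At indifference, (EBIT − 101,000)(1 − t)/1,180,000 = (EBIT − 354,000)(1 − t)/840,000.
Cancelling (1 − t) and cross-multiplying: 840,000·(EBIT − 101,000) = 1,180,000·(EBIT − 354,000).
Solving, EBIT = (354,000·1,180,000 − 101,000·840,000) / (1,180,000 − 840,000) = 332,880,000,000 / 340,000 = 979,058.82.

€979,059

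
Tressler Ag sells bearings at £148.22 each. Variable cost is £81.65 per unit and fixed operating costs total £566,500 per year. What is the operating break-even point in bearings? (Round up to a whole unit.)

8,510 bearings

Unit CM = price − variable cost = £148.22 − £81.65 = £66.57.
Break-even volume = fixed costs ÷ CM per unit = £566,500 ÷ £66.57 = 8,509.84, so 8,510 bearings.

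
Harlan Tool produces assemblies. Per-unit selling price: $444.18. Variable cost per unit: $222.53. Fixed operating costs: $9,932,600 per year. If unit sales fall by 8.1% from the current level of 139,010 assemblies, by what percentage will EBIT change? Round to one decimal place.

-12.0%

Contribution at this volume is 139,010 × $221.65 = $30,811,566.50.
Subtracting fixed costs: EBIT = $30,811,566.50 − $9,932,600 = $20,878,966.50.
DOL = contribution ÷ EBIT = $30,811,566.50 ÷ $20,878,966.50 = 1.4757.
%ΔEBIT = DOL × %ΔSales = 1.4757 × -8.1% = -12.0%.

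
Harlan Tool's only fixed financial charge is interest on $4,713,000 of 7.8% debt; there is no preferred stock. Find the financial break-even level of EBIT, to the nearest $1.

$367,614

Annual interest = 7.8% × $4,713,000 = $367,614.00.
With no preferred dividends, EPS = 0 when EBIT exactly covers interest, so the financial break-even EBIT is $367,614.00.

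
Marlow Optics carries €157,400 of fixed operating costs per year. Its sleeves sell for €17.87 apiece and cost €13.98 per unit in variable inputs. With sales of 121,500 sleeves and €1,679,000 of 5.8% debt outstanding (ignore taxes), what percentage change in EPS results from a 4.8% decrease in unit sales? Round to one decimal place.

At 121,500 units, contribution = 121,500 × €3.89 = €472,635.00.
EBIT = €472,635.00 − €157,400 = €315,235.00.
After interest of €97,382.00, pre-tax earnings = €217,853.00.
Degree of combined leverage = contribution ÷ (EBIT − I) = €472,635.00 ÷ €217,853.00 = 2.1695.
%ΔEPS = DCL × %ΔSales = 2.1695 × -4.8% = -10.4%.

-10.4%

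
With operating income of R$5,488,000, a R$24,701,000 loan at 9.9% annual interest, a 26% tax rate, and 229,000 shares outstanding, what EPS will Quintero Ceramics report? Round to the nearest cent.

Pre-tax income = R$5,488,000 − R$2,445,399.00 = R$3,042,601.00.
After tax at 26%: net income = R$3,042,601.00 × 0.74 = R$2,251,524.74.
EPS = R$2,251,524.74 ÷ 229,000 = R$9.83.

R$9.83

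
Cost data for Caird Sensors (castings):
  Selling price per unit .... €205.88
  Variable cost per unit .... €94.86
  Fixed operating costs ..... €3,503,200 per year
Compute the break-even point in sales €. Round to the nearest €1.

CM per unit = €205.88 − €94.86 = €111.02; CM ratio = €111.02 / €205.88 = 0.5392.
Break-even revenue = fixed costs × price ÷ CM = €3,503,200 × €205.88 ÷ €111.02 = €6,496,476.

€6,496,476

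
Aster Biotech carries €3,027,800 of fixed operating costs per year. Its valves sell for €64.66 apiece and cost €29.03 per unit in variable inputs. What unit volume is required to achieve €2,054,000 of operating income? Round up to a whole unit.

Each unit contributes €64.66 − €29.03 = €35.63.
Need Q such that Q × €35.63 − €3,027,800 = €2,054,000, i.e. Q = €5,081,800 / €35.63 = 142,627.00 → 142,627.

142,627 valves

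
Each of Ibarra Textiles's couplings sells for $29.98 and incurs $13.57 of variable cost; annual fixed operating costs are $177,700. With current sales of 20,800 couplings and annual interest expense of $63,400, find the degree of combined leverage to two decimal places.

At 20,800 units, contribution = 20,800 × $16.41 = $341,328.00.
EBIT = $341,328.00 − $177,700 = $163,628.00. Interest = $63,400.00.
DOL = $341,328.00 ÷ $163,628.00 = 2.0860; DFL = $163,628.00 ÷ $100,228.00 = 1.6326.
Combined leverage = 2.0860 × 1.6326 = 3.4056.

3.41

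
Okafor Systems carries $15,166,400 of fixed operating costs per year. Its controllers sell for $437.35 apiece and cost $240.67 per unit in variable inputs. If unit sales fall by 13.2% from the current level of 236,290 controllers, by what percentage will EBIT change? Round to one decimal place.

Contribution at this volume is 236,290 × $196.68 = $46,473,517.20.
Operating income = contribution − fixed costs = $46,473,517.20 − $15,166,400 = $31,307,117.20.
DOL = contribution ÷ EBIT = $46,473,517.20 ÷ $31,307,117.20 = 1.4844.
So EBIT moves 1.4844 × (-13.2%) = -19.6%.

-19.6%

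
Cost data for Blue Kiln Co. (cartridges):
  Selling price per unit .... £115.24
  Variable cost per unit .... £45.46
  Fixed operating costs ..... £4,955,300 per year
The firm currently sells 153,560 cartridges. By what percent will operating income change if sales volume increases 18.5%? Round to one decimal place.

+34.4%

Total contribution margin = 153,560 × £69.78 = £10,715,416.80.
EBIT = £10,715,416.80 − £4,955,300 = £5,760,116.80.
So DOL = total CM / EBIT = £10,715,416.80 / £5,760,116.80 = 1.8603.
%ΔEBIT = DOL × %ΔSales = 1.8603 × +18.5% = +34.4%.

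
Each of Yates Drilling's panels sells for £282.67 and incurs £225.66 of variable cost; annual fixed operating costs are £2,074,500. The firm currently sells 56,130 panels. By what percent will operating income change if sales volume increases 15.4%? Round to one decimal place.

+43.8%

Total contribution margin = 56,130 × £57.01 = £3,199,971.30.
Operating income = contribution − fixed costs = £3,199,971.30 − £2,074,500 = £1,125,471.30.
Degree of operating leverage = £3,199,971.30 / £1,125,471.30 = 2.8432.
So EBIT moves 2.8432 × (+15.4%) = +43.8%.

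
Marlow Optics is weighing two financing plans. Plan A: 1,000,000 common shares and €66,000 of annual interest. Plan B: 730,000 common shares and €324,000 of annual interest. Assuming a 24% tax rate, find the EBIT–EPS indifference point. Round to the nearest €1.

At indifference, (EBIT − 66,000)(1 − t)/1,000,000 = (EBIT − 324,000)(1 − t)/730,000.
Cancelling (1 − t) and cross-multiplying: 730,000·(EBIT − 66,000) = 1,000,000·(EBIT − 324,000).
EBIT × (1,000,000 − 730,000) = 324,000 × 1,000,000 − 66,000 × 730,000 = 275,820,000,000, so EBIT = 275,820,000,000 ÷ 270,000 = 1,021,555.56.

€1,021,556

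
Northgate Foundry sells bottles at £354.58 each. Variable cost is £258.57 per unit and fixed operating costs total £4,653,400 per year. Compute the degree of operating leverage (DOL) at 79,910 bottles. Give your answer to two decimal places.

At 79,910 units, contribution = 79,910 × £96.01 = £7,672,159.10.
EBIT = £7,672,159.10 − £4,653,400 = £3,018,759.10.
Degree of operating leverage = £7,672,159.10 / £3,018,759.10 = 2.5415.

2.54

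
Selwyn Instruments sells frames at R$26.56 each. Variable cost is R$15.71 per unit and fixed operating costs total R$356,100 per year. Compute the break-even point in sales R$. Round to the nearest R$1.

Contribution margin per unit = R$26.56 − R$15.71 = R$10.85, a CM ratio of R$10.85 ÷ R$26.56 = 0.4085.
Break-even sales = FC ÷ CM ratio = R$356,100 × R$26.56 / R$10.85 = R$871,707.

R$871,707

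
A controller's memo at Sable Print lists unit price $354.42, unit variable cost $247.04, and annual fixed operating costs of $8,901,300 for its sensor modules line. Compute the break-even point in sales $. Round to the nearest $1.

$29,379,761

CM per unit = $354.42 − $247.04 = $107.38; CM ratio = $107.38 / $354.42 = 0.3030.
Break-even revenue = fixed costs × price ÷ CM = $8,901,300 × $354.42 ÷ $107.38 = $29,379,761.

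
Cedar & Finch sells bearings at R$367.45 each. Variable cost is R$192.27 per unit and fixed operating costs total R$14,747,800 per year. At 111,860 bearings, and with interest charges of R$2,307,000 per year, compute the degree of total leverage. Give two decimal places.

Contribution at this volume is 111,860 × R$175.18 = R$19,595,634.80.
Operating income = contribution − fixed costs = R$19,595,634.80 − R$14,747,800 = R$4,847,834.80. Interest = R$2,307,000.00.
DOL = R$19,595,634.80 ÷ R$4,847,834.80 = 4.0421; DFL = R$4,847,834.80 ÷ R$2,540,834.80 = 1.9080.
DCL = DOL × DFL = 4.0421 × 1.9080 = 7.7123.

7.71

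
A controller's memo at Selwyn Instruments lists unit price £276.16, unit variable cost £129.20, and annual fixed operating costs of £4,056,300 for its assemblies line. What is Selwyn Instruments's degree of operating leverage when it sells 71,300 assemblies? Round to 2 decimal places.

1.63

Contribution at this volume is 71,300 × £146.96 = £10,478,248.00.
EBIT = £10,478,248.00 − £4,056,300 = £6,421,948.00.
Degree of operating leverage = £10,478,248.00 / £6,421,948.00 = 1.6316.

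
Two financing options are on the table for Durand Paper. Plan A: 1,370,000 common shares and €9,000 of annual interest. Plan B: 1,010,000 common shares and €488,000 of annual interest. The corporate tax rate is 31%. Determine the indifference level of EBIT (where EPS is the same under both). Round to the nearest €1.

At indifference, (EBIT − 9,000)(1 − t)/1,370,000 = (EBIT − 488,000)(1 − t)/1,010,000.
Cancelling (1 − t) and cross-multiplying: 1,010,000·(EBIT − 9,000) = 1,370,000·(EBIT − 488,000).
EBIT × (1,370,000 − 1,010,000) = 488,000 × 1,370,000 − 9,000 × 1,010,000 = 659,470,000,000, so EBIT = 659,470,000,000 ÷ 360,000 = 1,831,861.11.

€1,831,861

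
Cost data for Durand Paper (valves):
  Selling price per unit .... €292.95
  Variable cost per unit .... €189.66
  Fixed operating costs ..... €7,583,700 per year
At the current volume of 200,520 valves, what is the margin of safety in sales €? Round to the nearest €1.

€37,233,525

Unit CM = price − variable cost = €292.95 − €189.66 = €103.29. Break-even units = €7,583,700 ÷ €103.29 = 73,421.43; break-even revenue = 73,421.43 × €292.95 = €21,508,809.32.
Current sales = 200,520 × €292.95 = €58,742,334.00.
Margin of safety = €58,742,334.00 − €21,508,809.32 = €37,233,525.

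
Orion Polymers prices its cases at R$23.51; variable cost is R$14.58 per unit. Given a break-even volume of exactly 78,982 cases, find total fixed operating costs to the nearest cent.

R$705,309.26

Unit CM = price − variable cost = R$23.51 − R$14.58 = R$8.93.
Since BE = FC / CM, FC = 78,982 × R$8.93 = R$705,309.26.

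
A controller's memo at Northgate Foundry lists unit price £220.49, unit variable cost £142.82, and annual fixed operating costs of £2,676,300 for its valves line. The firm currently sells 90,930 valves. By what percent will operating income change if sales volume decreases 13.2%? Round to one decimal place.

-21.3%

Total contribution margin = 90,930 × £77.67 = £7,062,533.10.
EBIT = £7,062,533.10 − £2,676,300 = £4,386,233.10.
Degree of operating leverage = £7,062,533.10 / £4,386,233.10 = 1.6102.
So EBIT moves 1.6102 × (-13.2%) = -21.3%.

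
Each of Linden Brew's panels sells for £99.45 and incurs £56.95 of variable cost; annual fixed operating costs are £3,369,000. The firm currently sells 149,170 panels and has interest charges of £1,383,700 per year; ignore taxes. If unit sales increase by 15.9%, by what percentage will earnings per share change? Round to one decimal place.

At 149,170 units, contribution = 149,170 × £42.50 = £6,339,725.00.
Subtracting fixed costs: EBIT = £6,339,725.00 − £3,369,000 = £2,970,725.00.
After interest of £1,383,700.00, pre-tax earnings = £1,587,025.00.
Degree of combined leverage = contribution ÷ (EBIT − I) = £6,339,725.00 ÷ £1,587,025.00 = 3.9947.
EPS therefore changes by 3.9947 × (+15.9%) = +63.5%.

+63.5%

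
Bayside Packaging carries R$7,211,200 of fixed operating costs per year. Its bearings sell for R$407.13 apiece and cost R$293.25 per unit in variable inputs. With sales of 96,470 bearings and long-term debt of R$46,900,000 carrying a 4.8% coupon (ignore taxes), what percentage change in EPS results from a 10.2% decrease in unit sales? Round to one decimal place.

Contribution at this volume is 96,470 × R$113.88 = R$10,986,003.60.
EBIT = R$10,986,003.60 − R$7,211,200 = R$3,774,803.60.
After interest of R$2,251,200.00, pre-tax earnings = R$1,523,603.60.
DCL = total CM / (EBIT − I) = R$10,986,003.60 / R$1,523,603.60 = 7.2105.
EPS therefore changes by 7.2105 × (-10.2%) = -73.5%.

-73.5%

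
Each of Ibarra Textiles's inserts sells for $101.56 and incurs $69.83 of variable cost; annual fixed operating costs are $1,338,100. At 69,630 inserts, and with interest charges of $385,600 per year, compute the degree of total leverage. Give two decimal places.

4.55

At 69,630 units, contribution = 69,630 × $31.73 = $2,209,359.90.
Operating income = contribution − fixed costs = $2,209,359.90 − $1,338,100 = $871,259.90. Interest = $385,600.00.
DOL = $2,209,359.90 ÷ $871,259.90 = 2.5358; DFL = $871,259.90 ÷ $485,659.90 = 1.7940.
DCL = DOL × DFL = 2.5358 × 1.7940 = 4.5492.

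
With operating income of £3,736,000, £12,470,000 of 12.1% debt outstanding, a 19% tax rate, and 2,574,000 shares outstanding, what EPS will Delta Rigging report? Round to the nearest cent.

£0.70

Interest = £1,508,870.00, so EBT = £3,736,000 − £1,508,870.00 = £2,227,130.00.
After tax at 19%: net income = £2,227,130.00 × 0.81 = £1,803,975.30.
Per share: £1,803,975.30 / 2,574,000 shares = £0.70.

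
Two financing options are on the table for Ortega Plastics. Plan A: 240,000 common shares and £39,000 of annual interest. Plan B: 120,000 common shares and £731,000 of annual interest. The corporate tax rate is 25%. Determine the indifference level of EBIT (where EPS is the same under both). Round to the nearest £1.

At indifference, (EBIT − 39,000)(1 − t)/240,000 = (EBIT − 731,000)(1 − t)/120,000.
The (1 − t) factor cancels: (EBIT − 39,000) × 120,000 = (EBIT − 731,000) × 240,000.
EBIT × (240,000 − 120,000) = 731,000 × 240,000 − 39,000 × 120,000 = 170,760,000,000, so EBIT = 170,760,000,000 ÷ 120,000 = 1,423,000.00.

£1,423,000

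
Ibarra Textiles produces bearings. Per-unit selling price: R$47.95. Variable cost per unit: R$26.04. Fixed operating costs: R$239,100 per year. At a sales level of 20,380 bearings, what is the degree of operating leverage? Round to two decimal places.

Contribution at this volume is 20,380 × R$21.91 = R$446,525.80.
Operating income = contribution − fixed costs = R$446,525.80 − R$239,100 = R$207,425.80.
Degree of operating leverage = R$446,525.80 / R$207,425.80 = 2.1527.

2.15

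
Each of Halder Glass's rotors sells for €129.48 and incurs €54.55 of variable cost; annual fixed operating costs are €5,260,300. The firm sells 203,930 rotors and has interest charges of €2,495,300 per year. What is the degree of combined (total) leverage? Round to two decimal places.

2.03

At 203,930 units, contribution = 203,930 × €74.93 = €15,280,474.90.
Operating income = contribution − fixed costs = €15,280,474.90 − €5,260,300 = €10,020,174.90. Interest = €2,495,300.00, so EBIT − I = €7,524,874.90.
Degree of total leverage = total CM / (EBIT − interest) = €15,280,474.90 / €7,524,874.90 = 2.0307.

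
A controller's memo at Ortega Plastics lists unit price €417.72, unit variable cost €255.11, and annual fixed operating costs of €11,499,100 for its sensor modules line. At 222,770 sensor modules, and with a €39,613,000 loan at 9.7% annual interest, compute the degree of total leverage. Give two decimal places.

Contribution at this volume is 222,770 × €162.61 = €36,224,629.70.
Operating income = contribution − fixed costs = €36,224,629.70 − €11,499,100 = €24,725,529.70. Interest = €3,842,461.00, so EBIT − I = €20,883,068.70.
DCL = contribution ÷ (EBIT − I) = €36,224,629.70 ÷ €20,883,068.70 = 1.7346.

1.73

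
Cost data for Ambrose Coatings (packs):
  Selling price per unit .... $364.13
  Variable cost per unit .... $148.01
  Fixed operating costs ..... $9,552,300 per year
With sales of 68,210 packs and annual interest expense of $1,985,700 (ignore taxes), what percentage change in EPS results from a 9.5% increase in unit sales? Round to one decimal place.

Total contribution margin = 68,210 × $216.12 = $14,741,545.20.
Subtracting fixed costs: EBIT = $14,741,545.20 − $9,552,300 = $5,189,245.20.
After interest of $1,985,700.00, pre-tax earnings = $3,203,545.20.
Degree of combined leverage = contribution ÷ (EBIT − I) = $14,741,545.20 ÷ $3,203,545.20 = 4.6016.
%ΔEPS = DCL × %ΔSales = 4.6016 × +9.5% = +43.7%.

+43.7%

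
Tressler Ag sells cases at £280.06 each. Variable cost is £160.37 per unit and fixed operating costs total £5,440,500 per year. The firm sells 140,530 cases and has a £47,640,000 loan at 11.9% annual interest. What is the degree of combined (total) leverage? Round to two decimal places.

2.95

Total contribution margin = 140,530 × £119.69 = £16,820,035.70.
EBIT = £16,820,035.70 − £5,440,500 = £11,379,535.70. Interest = £5,669,160.00, so EBIT − I = £5,710,375.70.
Degree of total leverage = total CM / (EBIT − interest) = £16,820,035.70 / £5,710,375.70 = 2.9455.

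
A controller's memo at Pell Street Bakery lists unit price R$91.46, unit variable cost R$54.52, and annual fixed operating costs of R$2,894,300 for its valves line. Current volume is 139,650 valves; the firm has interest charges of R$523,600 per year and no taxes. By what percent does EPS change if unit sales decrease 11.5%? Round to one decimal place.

-34.1%

Total contribution margin = 139,650 × R$36.94 = R$5,158,671.00.
Subtracting fixed costs: EBIT = R$5,158,671.00 − R$2,894,300 = R$2,264,371.00.
Interest = R$523,600.00, so EBIT − I = R$1,740,771.00.
DCL = total CM / (EBIT − I) = R$5,158,671.00 / R$1,740,771.00 = 2.9634.
%ΔEPS = DCL × %ΔSales = 2.9634 × -11.5% = -34.1%.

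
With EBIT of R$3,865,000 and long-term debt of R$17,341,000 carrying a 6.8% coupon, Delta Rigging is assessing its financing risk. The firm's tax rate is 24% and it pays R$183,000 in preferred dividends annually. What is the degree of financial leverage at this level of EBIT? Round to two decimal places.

1.58

Interest = R$1,179,188.00.
Pre-tax preferred-dividend burden = R$183,000 ÷ (1 − 0.24) = R$240,789.47.
DFL = EBIT ÷ [EBIT − I − D_p/(1−t)] = R$3,865,000 ÷ [R$3,865,000 − R$1,179,188.00 − R$240,789.47] = R$3,865,000 ÷ R$2,445,022.53 = 1.5808.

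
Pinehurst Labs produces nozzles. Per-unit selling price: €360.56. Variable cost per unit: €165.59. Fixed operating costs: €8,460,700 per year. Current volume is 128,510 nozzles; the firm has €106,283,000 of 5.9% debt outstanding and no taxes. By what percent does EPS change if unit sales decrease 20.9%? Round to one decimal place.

-50.7%

Contribution at this volume is 128,510 × €194.97 = €25,055,594.70.
Operating income = contribution − fixed costs = €25,055,594.70 − €8,460,700 = €16,594,894.70.
After interest of €6,270,697.00, pre-tax earnings = €10,324,197.70.
Degree of combined leverage = contribution ÷ (EBIT − I) = €25,055,594.70 ÷ €10,324,197.70 = 2.4269.
%ΔEPS = DCL × %ΔSales = 2.4269 × -20.9% = -50.7%.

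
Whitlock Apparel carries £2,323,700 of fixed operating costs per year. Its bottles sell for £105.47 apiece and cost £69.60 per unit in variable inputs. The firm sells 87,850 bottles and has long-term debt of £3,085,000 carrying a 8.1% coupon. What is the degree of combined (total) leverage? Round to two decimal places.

Contribution at this volume is 87,850 × £35.87 = £3,151,179.50.
EBIT = £3,151,179.50 − £2,323,700 = £827,479.50. Interest = £249,885.00, so EBIT − I = £577,594.50.
Degree of total leverage = total CM / (EBIT − interest) = £3,151,179.50 / £577,594.50 = 5.4557.

5.46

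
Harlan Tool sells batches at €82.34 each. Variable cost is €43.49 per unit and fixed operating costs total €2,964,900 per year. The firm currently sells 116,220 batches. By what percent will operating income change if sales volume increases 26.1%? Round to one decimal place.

+76.0%

At 116,220 units, contribution = 116,220 × €38.85 = €4,515,147.00.
Subtracting fixed costs: EBIT = €4,515,147.00 − €2,964,900 = €1,550,247.00.
Degree of operating leverage = €4,515,147.00 / €1,550,247.00 = 2.9125.
Operating income changes by 2.9125 × +26.1% = +76.0%.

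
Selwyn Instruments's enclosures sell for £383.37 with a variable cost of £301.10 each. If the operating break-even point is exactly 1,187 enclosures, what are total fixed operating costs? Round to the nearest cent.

£97,654.49

Contribution margin per unit = £383.37 − £301.10 = £82.27.
Since BE = FC / CM, FC = 1,187 × £82.27 = £97,654.49.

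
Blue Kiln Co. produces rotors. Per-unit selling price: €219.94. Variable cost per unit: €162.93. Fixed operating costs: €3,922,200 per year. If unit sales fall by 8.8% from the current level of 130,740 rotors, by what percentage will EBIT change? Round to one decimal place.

At 130,740 units, contribution = 130,740 × €57.01 = €7,453,487.40.
Subtracting fixed costs: EBIT = €7,453,487.40 − €3,922,200 = €3,531,287.40.
DOL = contribution ÷ EBIT = €7,453,487.40 ÷ €3,531,287.40 = 2.1107.
Operating income changes by 2.1107 × -8.8% = -18.6%.

-18.6%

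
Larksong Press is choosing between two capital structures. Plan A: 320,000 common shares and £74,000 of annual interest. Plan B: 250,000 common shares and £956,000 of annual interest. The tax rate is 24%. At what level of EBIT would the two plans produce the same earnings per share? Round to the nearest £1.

Set EPS_A = EPS_B: (EBIT − £74,000)(1 − 0.24) ÷ 320,000 = (EBIT − £956,000)(1 − 0.24) ÷ 250,000.
Cancelling (1 − t) and cross-multiplying: 250,000·(EBIT − 74,000) = 320,000·(EBIT − 956,000).
Solving, EBIT = (956,000·320,000 − 74,000·250,000) / (320,000 − 250,000) = 287,420,000,000 / 70,000 = 4,106,000.00.

£4,106,000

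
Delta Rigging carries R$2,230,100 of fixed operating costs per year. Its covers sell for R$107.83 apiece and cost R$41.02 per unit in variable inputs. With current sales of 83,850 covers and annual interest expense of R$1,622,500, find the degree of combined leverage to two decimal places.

3.20

Total contribution margin = 83,850 × R$66.81 = R$5,602,018.50.
Operating income = contribution − fixed costs = R$5,602,018.50 − R$2,230,100 = R$3,371,918.50. Interest = R$1,622,500.00, so EBIT − I = R$1,749,418.50.
DCL = contribution ÷ (EBIT − I) = R$5,602,018.50 ÷ R$1,749,418.50 = 3.2022.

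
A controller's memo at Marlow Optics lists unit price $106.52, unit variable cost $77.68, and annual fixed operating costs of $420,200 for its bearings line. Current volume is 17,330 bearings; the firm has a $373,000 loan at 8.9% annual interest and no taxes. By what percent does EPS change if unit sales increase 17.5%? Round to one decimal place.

At 17,330 units, contribution = 17,330 × $28.84 = $499,797.20.
EBIT = $499,797.20 − $420,200 = $79,597.20.
After interest of $33,197.00, pre-tax earnings = $46,400.20.
DCL = total CM / (EBIT − I) = $499,797.20 / $46,400.20 = 10.7714.
EPS therefore changes by 10.7714 × (+17.5%) = +188.5%.

+188.5%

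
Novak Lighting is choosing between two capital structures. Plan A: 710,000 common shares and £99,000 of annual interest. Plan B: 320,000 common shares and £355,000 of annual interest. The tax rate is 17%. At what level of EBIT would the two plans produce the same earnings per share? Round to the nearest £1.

At indifference, (EBIT − 99,000)(1 − t)/710,000 = (EBIT − 355,000)(1 − t)/320,000.
The (1 − t) factor cancels: (EBIT − 99,000) × 320,000 = (EBIT − 355,000) × 710,000.
EBIT × (710,000 − 320,000) = 355,000 × 710,000 − 99,000 × 320,000 = 220,370,000,000, so EBIT = 220,370,000,000 ÷ 390,000 = 565,051.28.

£565,051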